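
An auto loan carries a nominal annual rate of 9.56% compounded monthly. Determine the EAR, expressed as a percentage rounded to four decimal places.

9.9902%

EAR = (1 + 0.0956/12)^12 − 1.
= 1.099902 − 1 = 9.9902%.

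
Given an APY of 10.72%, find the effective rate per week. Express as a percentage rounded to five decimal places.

The per-week rate i satisfies (1 + i)^52 = 1 + 0.1072.
i = 1.1072^(1/52) − 1 = 0.0019603 = 0.19603%.

0.19603%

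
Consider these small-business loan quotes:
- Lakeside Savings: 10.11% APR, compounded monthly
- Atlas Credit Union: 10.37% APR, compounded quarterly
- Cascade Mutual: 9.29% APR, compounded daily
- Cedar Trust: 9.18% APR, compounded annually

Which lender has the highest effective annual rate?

Lakeside Savings: (1 + 0.1011/12)^12 − 1 = 10.592%
Atlas Credit Union: (1 + 0.1037/4)^4 − 1 = 10.780%
Cascade Mutual: (1 + 0.0929/365)^365 − 1 = 9.734%
Cedar Trust: compounded annually, EAR = 9.180%
The highest effective annual rate is Atlas Credit Union at 10.780%.

Atlas Credit Union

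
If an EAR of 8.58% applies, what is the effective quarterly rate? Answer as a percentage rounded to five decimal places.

2.07925%

The per-quarter rate i satisfies (1 + i)^4 = 1 + 0.0858.
i = 1.0858^(1/4) − 1 = 0.0207925 = 2.07925%.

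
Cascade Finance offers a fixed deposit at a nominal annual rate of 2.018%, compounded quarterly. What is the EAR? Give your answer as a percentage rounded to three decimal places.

EAR = (1 + 0.02018/4)^4 − 1.
= 1.020333 − 1 = 2.033%.

2.033%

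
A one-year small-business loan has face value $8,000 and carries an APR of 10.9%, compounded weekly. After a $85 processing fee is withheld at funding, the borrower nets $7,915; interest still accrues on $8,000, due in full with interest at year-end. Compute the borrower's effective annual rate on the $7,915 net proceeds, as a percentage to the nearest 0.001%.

Amount owed after one year: 8,000 × (1 + 0.109/52)^52 = 8,000 × 1.115035 = $8,920.28.
Effective rate on net proceeds: 8,920.28 / 7,915 − 1 = 0.127010 = 12.701%.

12.701%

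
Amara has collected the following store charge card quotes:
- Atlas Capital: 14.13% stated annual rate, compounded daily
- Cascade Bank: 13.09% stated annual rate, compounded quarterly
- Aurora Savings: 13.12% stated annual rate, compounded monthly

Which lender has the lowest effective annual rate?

Cascade Bank

Atlas Capital: (1 + 0.1413/365)^365 − 1 = 15.174%
Cascade Bank: (1 + 0.1309/4)^4 − 1 = 13.747%
Aurora Savings: (1 + 0.1312/12)^12 − 1 = 13.938%
The lowest effective annual rate is Cascade Bank at 13.747%.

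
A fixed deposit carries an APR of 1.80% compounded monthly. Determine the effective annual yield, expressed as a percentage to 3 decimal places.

1.815%

EAR = (1 + 0.0180/12)^12 − 1.
= 1.018149 − 1 = 1.815%.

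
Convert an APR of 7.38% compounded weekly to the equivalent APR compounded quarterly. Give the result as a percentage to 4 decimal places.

EAR = (1 + 0.0738/52)^52 − 1 = 0.076535.
Solve (1 + r/4)^4 = 1.076535: r/4 = 1.076535^(1/4) − 1 = 0.018608, so r = 0.074432 = 7.4432%.

7.4432%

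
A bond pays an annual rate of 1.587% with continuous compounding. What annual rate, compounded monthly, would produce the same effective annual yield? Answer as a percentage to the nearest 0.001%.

EAR under continuous compounding: e^0.01587 − 1 = 0.015997.
Solve (1 + r/12)^12 = 1.015997: r/12 = 1.015997^(1/12) − 1 = 0.001323, so r = 0.015880 = 1.588%.

1.588%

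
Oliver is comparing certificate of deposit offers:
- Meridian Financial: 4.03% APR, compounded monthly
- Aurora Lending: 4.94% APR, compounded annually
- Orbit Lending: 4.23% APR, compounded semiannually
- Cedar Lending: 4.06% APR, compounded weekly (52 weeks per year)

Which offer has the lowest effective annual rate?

Meridian Financial

Meridian Financial: (1 + 0.0403/12)^12 − 1 = 4.105%
Aurora Lending: compounded annually, EAR = 4.940%
Orbit Lending: (1 + 0.0423/2)^2 − 1 = 4.275%
Cedar Lending: (1 + 0.0406/52)^52 − 1 = 4.142%
The lowest effective annual rate is Meridian Financial at 4.105%.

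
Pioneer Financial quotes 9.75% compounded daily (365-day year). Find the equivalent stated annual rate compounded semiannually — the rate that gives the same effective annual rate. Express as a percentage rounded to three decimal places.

EAR = (1 + 0.0975/365)^365 − 1 = 0.102397.
Solve (1 + r/2)^2 = 1.102397: r/2 = 1.102397^(1/2) − 1 = 0.049951, so r = 0.099902 = 9.990%.

9.990%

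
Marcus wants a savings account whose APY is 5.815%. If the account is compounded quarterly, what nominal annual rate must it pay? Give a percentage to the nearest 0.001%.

5.692%

(1 + r/4)^4 − 1 = 0.05815, so 1 + r/4 = 1.05815^(1/4).
r/4 = 0.014231, so r = 0.056923 = 5.692%.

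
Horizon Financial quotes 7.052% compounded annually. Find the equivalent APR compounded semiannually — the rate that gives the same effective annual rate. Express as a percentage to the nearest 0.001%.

6.932%

Compounded annually, EAR = nominal = 0.070520.
Solve (1 + r/2)^2 = 1.070520: r/2 = 1.070520^(1/2) − 1 = 0.034659, so r = 0.069319 = 6.932%.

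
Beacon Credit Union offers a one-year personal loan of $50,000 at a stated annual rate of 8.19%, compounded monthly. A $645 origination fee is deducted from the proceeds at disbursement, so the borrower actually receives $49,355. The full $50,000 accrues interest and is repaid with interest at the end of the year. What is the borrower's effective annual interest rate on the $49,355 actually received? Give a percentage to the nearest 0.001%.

9.923%

Amount owed after one year: 50,000 × (1 + 0.0819/12)^12 = 50,000 × 1.085045 = $54,252.27.
Effective rate on net proceeds: 54,252.27 / 49,355 − 1 = 0.099225 = 9.923%.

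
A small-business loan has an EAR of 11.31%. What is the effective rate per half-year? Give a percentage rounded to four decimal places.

5.5036%

The per-half-year rate i satisfies (1 + i)^2 = 1 + 0.1131.
i = 1.1131^(1/2) − 1 = 0.0550355 = 5.5036%.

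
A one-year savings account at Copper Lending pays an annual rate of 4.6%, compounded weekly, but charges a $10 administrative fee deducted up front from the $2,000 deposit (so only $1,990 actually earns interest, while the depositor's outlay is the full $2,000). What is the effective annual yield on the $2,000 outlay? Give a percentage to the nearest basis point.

4.18%

Value after one year: 1,990 × (1 + 0.046/52)^52 = 1,990 × 1.047053 = $2,083.64.
Effective yield on the $2,000 outlay: 2,083.64 / 2,000 − 1 = 0.041818 = 4.18%.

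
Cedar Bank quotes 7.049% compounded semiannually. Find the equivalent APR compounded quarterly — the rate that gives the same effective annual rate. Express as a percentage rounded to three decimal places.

EAR = (1 + 0.07049/2)^2 − 1 = 0.071732.
Solve (1 + r/4)^4 = 1.071732: r/4 = 1.071732^(1/4) − 1 = 0.017470, so r = 0.069880 = 6.988%.

6.988%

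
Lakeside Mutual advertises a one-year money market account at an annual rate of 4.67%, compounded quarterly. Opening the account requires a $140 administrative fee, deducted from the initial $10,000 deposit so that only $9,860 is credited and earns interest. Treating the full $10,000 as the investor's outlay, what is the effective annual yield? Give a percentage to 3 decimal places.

3.286%

Value after one year: 9,860 × (1 + 0.0467/4)^4 = 9,860 × 1.047524 = $10,328.59.
Effective yield on the $10,000 outlay: 10,328.59 / 10,000 − 1 = 0.032859 = 3.286%.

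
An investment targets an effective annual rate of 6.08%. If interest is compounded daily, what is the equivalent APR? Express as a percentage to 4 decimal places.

5.9028%

(1 + r/365)^365 − 1 = 0.0608, so 1 + r/365 = 1.0608^(1/365).
r/365 = 0.000162, so r = 0.059028 = 5.9028%.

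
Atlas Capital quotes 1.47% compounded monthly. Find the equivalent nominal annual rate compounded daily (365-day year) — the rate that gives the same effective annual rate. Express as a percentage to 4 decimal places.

EAR = (1 + 0.0147/12)^12 − 1 = 0.014799.
Solve (1 + r/365)^365 = 1.014799: r/365 = 1.014799^(1/365) − 1 = 0.000040, so r = 0.014691 = 1.4691%.

1.4691%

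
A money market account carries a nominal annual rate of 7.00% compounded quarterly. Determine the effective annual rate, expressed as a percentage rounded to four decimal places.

7.1859%

EAR = (1 + 0.0700/4)^4 − 1.
= (1 + 0.017500)^4 − 1 = 1.071859 − 1 = 7.1859%.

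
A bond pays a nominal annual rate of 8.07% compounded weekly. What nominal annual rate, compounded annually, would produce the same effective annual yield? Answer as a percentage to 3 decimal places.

EAR = (1 + 0.0807/52)^52 − 1 = 0.083978.
Compounded annually, the equivalent nominal rate is the EAR itself: 8.398%.

8.398%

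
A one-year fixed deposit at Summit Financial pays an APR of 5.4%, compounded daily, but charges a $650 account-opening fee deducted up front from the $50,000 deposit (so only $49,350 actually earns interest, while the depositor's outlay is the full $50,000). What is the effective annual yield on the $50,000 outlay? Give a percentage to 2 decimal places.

Value after one year: 49,350 × (1 + 0.054/365)^365 = 49,350 × 1.055480 = $52,087.96.
Effective yield on the $50,000 outlay: 52,087.96 / 50,000 − 1 = 0.041759 = 4.18%.

4.18%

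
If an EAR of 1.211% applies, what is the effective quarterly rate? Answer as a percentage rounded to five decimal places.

The per-quarter rate i satisfies (1 + i)^4 = 1 + 0.01211.
i = 1.01211^(1/4) − 1 = 0.0030138 = 0.30138%.

0.30138%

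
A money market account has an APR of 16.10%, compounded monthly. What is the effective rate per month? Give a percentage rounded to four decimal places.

1.3417%

With a nominal annual rate compounded monthly, the periodic rate is the nominal rate divided by 12.
i = 0.1610 / 12 = 0.0134167 = 1.3417%.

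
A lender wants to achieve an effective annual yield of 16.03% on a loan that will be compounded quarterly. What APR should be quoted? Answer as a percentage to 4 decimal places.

15.1476%

(1 + r/4)^4 − 1 = 0.1603, so 1 + r/4 = 1.1603^(1/4).
r/4 = 0.037869, so r = 0.151476 = 15.1476%.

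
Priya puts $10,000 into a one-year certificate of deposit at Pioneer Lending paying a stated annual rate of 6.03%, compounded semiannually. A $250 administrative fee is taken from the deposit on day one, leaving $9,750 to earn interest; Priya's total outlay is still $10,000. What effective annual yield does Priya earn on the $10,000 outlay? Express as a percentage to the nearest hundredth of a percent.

Value after one year: 9,750 × (1 + 0.0603/2)^2 = 9,750 × 1.061209 = $10,346.79.
Effective yield on the $10,000 outlay: 10,346.79 / 10,000 − 1 = 0.034679 = 3.47%.

3.47%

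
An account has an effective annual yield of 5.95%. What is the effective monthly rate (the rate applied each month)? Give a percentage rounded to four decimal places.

0.4828%

The per-month rate i satisfies (1 + i)^12 = 1 + 0.0595.
i = 1.0595^(1/12) − 1 = 0.0048280 = 0.4828%.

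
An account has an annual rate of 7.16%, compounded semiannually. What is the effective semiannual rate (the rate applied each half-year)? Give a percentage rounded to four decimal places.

3.5800%

With a nominal annual rate compounded semiannually, the periodic rate is the nominal rate divided by 2.
i = 0.0716 / 2 = 0.0358000 = 3.5800%.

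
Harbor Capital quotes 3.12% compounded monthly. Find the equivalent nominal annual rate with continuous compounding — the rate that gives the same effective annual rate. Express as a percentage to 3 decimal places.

EAR = (1 + 0.0312/12)^12 − 1 = 0.031650.
Equivalent continuous rate: r = ln(1 + 0.031650) = 0.031160 = 3.116%.

3.116%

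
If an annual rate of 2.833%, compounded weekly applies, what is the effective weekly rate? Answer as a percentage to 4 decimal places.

0.0545%

With a nominal annual rate compounded weekly, the periodic rate is the nominal rate divided by 52.
i = 0.02833 / 52 = 0.0005448 = 0.0545%.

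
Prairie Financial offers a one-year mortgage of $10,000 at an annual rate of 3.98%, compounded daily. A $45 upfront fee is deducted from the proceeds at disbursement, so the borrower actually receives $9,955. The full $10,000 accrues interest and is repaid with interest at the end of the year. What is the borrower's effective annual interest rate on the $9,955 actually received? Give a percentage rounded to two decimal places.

4.53%

Amount owed after one year: 10,000 × (1 + 0.0398/365)^365 = 10,000 × 1.040600 = $10,406.00.
Effective rate on net proceeds: 10,406.00 / 9,955 − 1 = 0.045304 = 4.53%.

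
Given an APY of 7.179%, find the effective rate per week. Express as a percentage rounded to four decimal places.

The per-week rate i satisfies (1 + i)^52 = 1 + 0.07179.
i = 1.07179^(1/52) − 1 = 0.0013342 = 0.1334%.

0.1334%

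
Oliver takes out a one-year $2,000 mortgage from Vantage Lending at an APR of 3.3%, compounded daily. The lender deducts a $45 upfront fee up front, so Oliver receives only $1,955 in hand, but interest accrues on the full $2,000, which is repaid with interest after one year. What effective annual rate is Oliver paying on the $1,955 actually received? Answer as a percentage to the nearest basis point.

Amount owed after one year: 2,000 × (1 + 0.033/365)^365 = 2,000 × 1.033549 = $2,067.10.
Effective rate on net proceeds: 2,067.10 / 1,955 − 1 = 0.057339 = 5.73%.

5.73%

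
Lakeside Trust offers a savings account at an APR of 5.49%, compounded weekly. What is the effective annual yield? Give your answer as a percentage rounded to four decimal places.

5.6404%

EAR = (1 + 0.0549/52)^52 − 1.
= (1 + 0.001056)^52 − 1 = 1.056404 − 1 = 5.6404%.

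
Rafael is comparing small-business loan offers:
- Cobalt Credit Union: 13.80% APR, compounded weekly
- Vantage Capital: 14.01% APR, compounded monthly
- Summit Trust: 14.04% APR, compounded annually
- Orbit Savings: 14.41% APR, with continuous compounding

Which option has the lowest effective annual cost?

Summit Trust

Cobalt Credit Union: (1 + 0.1380/52)^52 − 1 = 14.777%
Vantage Capital: (1 + 0.1401/12)^12 − 1 = 14.946%
Summit Trust: compounded annually, EAR = 14.040%
Orbit Savings: e^0.1441 − 1 = 15.500%
The lowest effective annual rate is Summit Trust at 14.040%.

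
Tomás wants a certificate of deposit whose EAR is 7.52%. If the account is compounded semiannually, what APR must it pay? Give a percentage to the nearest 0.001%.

(1 + r/2)^2 − 1 = 0.0752, so 1 + r/2 = 1.0752^(1/2).
r/2 = 0.036919, so r = 0.073837 = 7.384%.

7.384%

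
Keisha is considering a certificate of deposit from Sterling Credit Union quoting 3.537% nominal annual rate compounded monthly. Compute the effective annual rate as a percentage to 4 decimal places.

3.5949%

EAR = (1 + 0.03537/12)^12 − 1.
= 1.035949 − 1 = 3.5949%.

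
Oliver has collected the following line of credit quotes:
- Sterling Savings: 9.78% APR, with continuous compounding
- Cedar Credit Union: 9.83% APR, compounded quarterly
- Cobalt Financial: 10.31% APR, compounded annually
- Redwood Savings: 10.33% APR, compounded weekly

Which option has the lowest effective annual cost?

Cedar Credit Union

Sterling Savings: e^0.0978 − 1 = 10.274%
Cedar Credit Union: (1 + 0.0983/4)^4 − 1 = 10.198%
Cobalt Financial: compounded annually, EAR = 10.310%
Redwood Savings: (1 + 0.1033/52)^52 − 1 = 10.871%
The lowest effective annual rate is Cedar Credit Union at 10.198%.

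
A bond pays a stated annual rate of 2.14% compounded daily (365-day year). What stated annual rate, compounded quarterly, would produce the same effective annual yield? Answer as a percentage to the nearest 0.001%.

EAR = (1 + 0.0214/365)^365 − 1 = 0.021630.
Solve (1 + r/4)^4 = 1.021630: r/4 = 1.021630^(1/4) − 1 = 0.005364, so r = 0.021457 = 2.146%.

2.146%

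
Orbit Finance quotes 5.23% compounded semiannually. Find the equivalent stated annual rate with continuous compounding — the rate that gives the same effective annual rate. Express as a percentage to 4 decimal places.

5.1628%

EAR = (1 + 0.0523/2)^2 − 1 = 0.052984.
Equivalent continuous rate: r = ln(1 + 0.052984) = 0.051628 = 5.1628%.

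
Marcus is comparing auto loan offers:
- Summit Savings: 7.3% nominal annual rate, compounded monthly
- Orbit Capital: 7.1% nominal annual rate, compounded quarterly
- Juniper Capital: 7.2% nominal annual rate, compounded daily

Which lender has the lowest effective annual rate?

Summit Savings: (1 + 0.073/12)^12 − 1 = 7.549%
Orbit Capital: (1 + 0.071/4)^4 − 1 = 7.291%
Juniper Capital: (1 + 0.072/365)^365 − 1 = 7.465%
The lowest effective annual rate is Orbit Capital at 7.291%.

Orbit Capital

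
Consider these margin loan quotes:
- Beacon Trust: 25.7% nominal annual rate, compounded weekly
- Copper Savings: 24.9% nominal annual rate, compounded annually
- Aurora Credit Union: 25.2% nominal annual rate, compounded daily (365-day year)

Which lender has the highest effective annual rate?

Beacon Trust: (1 + 0.257/52)^52 − 1 = 29.223%
Copper Savings: compounded annually, EAR = 24.900%
Aurora Credit Union: (1 + 0.252/365)^365 − 1 = 28.648%
The highest effective annual rate is Beacon Trust at 29.223%.

Beacon Trust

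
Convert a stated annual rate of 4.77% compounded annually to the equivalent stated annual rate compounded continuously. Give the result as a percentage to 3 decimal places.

4.660%

Compounded annually, EAR = nominal = 0.047700.
Equivalent continuous rate: r = ln(1 + 0.047700) = 0.046597 = 4.660%.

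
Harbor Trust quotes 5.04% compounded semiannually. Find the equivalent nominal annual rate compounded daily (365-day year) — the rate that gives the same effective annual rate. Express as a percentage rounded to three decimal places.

4.978%

EAR = (1 + 0.0504/2)^2 − 1 = 0.051035.
Solve (1 + r/365)^365 = 1.051035: r/365 = 1.051035^(1/365) − 1 = 0.000136, so r = 0.049779 = 4.978%.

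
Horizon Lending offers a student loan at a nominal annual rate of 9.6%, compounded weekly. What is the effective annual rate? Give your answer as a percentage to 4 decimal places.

10.0662%

EAR = (1 + 0.096/52)^52 − 1.
= (1 + 0.001846)^52 − 1 = 1.100662 − 1 = 10.0662%.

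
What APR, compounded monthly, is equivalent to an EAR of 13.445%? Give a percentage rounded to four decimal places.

12.6813%

(1 + r/12)^12 − 1 = 0.13445, so 1 + r/12 = 1.13445^(1/12).
r/12 = 0.010568, so r = 0.126813 = 12.6813%.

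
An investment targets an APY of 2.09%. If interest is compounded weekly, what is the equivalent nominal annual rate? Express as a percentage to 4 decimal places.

2.0689%

(1 + r/52)^52 − 1 = 0.0209, so 1 + r/52 = 1.0209^(1/52).
r/52 = 0.000398, so r = 0.020689 = 2.0689%.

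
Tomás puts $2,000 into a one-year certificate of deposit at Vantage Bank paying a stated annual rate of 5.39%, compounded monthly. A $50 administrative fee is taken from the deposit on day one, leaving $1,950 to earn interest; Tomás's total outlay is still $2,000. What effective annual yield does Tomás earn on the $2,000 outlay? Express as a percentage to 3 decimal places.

2.887%

Value after one year: 1,950 × (1 + 0.0539/12)^12 = 1,950 × 1.055252 = $2,057.74.
Effective yield on the $2,000 outlay: 2,057.74 / 2,000 − 1 = 0.028870 = 2.887%.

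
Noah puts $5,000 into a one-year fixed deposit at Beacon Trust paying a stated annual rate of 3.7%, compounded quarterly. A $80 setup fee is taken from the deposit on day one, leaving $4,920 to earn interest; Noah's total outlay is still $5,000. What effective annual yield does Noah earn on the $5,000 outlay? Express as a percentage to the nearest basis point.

Value after one year: 4,920 × (1 + 0.037/4)^4 = 4,920 × 1.037517 = $5,104.58.
Effective yield on the $5,000 outlay: 5,104.58 / 5,000 − 1 = 0.020916 = 2.09%.

2.09%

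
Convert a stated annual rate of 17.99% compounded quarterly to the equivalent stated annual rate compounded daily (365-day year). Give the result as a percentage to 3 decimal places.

17.601%

EAR = (1 + 0.1799/4)^4 − 1 = 0.192404.
Solve (1 + r/365)^365 = 1.192404: r/365 = 1.192404^(1/365) − 1 = 0.000482, so r = 0.176014 = 17.601%.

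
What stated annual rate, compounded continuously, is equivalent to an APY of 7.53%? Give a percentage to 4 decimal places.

Continuous: nominal r satisfies e^r − 1 = 0.0753.
r = ln(1 + 0.0753) = ln(1.0753) = 0.072600 = 7.2600%.

7.2600%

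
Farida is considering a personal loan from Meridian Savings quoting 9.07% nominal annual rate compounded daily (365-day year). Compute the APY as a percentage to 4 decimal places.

EAR = (1 + 0.0907/365)^365 − 1.
= (1 + 0.000248)^365 − 1 = 1.094928 − 1 = 9.4928%.

9.4928%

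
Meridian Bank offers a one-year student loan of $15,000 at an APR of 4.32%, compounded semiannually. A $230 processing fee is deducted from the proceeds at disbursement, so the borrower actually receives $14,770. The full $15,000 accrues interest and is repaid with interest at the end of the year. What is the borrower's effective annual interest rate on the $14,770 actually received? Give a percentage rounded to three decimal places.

Amount owed after one year: 15,000 × (1 + 0.0432/2)^2 = 15,000 × 1.043667 = $15,655.00.
Effective rate on net proceeds: 15,655.00 / 14,770 − 1 = 0.059919 = 5.992%.

5.992%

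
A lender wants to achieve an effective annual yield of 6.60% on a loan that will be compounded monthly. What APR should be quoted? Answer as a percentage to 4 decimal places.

6.4084%

(1 + r/12)^12 − 1 = 0.0660, so 1 + r/12 = 1.0660^(1/12).
r/12 = 0.005340, so r = 0.064084 = 6.4084%.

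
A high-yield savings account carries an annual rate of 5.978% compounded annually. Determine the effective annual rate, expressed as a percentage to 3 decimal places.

5.978%

Annual compounding means the effective rate equals the nominal rate: 5.978%.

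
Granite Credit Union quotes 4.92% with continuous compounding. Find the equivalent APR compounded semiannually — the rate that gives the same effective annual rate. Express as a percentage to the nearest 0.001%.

4.981%

EAR under continuous compounding: e^0.0492 − 1 = 0.050430.
Solve (1 + r/2)^2 = 1.050430: r/2 = 1.050430^(1/2) − 1 = 0.024905, so r = 0.049810 = 4.981%.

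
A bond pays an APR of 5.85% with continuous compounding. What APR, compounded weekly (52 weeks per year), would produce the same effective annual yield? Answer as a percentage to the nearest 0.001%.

EAR under continuous compounding: e^0.0585 − 1 = 0.060245.
Solve (1 + r/52)^52 = 1.060245: r/52 = 1.060245^(1/52) − 1 = 0.001126, so r = 0.058533 = 5.853%.

5.853%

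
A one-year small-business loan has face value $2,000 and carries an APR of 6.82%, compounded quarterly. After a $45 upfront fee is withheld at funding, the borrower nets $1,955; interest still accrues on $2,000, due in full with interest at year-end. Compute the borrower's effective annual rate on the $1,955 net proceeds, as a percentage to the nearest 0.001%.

Amount owed after one year: 2,000 × (1 + 0.0682/4)^4 = 2,000 × 1.069964 = $2,139.93.
Effective rate on net proceeds: 2,139.93 / 1,955 − 1 = 0.094592 = 9.459%.

9.459%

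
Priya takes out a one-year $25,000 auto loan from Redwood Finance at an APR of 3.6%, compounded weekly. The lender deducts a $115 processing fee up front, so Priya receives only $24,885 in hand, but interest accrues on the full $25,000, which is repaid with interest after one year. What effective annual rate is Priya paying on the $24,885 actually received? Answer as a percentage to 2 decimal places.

4.14%

Amount owed after one year: 25,000 × (1 + 0.036/52)^52 = 25,000 × 1.036643 = $25,916.07.
Effective rate on net proceeds: 25,916.07 / 24,885 − 1 = 0.041434 = 4.14%.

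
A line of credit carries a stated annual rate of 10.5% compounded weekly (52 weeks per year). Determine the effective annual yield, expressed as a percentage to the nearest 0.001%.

EAR = (1 + 0.105/52)^52 − 1.
= (1 + 0.002019)^52 − 1 = 1.110593 − 1 = 11.059%.

11.059%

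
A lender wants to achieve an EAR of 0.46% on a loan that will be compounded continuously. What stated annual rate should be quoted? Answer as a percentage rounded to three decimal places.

0.459%

Continuous: nominal r satisfies e^r − 1 = 0.0046.
r = ln(1 + 0.0046) = ln(1.0046) = 0.004589 = 0.459%.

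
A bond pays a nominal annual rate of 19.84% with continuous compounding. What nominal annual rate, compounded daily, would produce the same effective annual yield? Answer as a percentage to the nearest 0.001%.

19.845%

EAR under continuous compounding: e^0.1984 − 1 = 0.219450.
Solve (1 + r/365)^365 = 1.219450: r/365 = 1.219450^(1/365) − 1 = 0.000544, so r = 0.198454 = 19.845%.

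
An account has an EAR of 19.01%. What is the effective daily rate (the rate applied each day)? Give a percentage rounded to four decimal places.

0.0477%

The per-day rate i satisfies (1 + i)^365 = 1 + 0.1901.
i = 1.1901^(1/365) − 1 = 0.0004769 = 0.0477%.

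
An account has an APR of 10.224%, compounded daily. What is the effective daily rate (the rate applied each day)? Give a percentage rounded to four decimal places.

With a nominal annual rate compounded daily, the periodic rate is the nominal rate divided by 365.
i = 0.10224 / 365 = 0.0002801 = 0.0280%.

0.0280%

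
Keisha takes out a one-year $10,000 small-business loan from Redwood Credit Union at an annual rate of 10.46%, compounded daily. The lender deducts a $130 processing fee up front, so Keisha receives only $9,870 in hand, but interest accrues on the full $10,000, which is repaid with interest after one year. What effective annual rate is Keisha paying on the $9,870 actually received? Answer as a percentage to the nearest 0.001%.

Amount owed after one year: 10,000 × (1 + 0.1046/365)^365 = 10,000 × 1.110250 = $11,102.50.
Effective rate on net proceeds: 11,102.50 / 9,870 − 1 = 0.124873 = 12.487%.

12.487%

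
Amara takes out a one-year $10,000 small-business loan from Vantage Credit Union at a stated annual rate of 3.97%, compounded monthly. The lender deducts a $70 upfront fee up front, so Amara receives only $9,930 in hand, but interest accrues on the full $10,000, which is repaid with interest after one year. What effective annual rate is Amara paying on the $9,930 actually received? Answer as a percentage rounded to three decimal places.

4.776%

Amount owed after one year: 10,000 × (1 + 0.0397/12)^12 = 10,000 × 1.040430 = $10,404.30.
Effective rate on net proceeds: 10,404.30 / 9,930 − 1 = 0.047765 = 4.776%.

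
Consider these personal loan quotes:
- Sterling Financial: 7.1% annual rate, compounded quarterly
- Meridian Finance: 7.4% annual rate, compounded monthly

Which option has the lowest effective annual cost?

Sterling Financial

Sterling Financial: (1 + 0.071/4)^4 − 1 = 7.291%
Meridian Finance: (1 + 0.074/12)^12 − 1 = 7.656%
The lowest effective annual rate is Sterling Financial at 7.291%.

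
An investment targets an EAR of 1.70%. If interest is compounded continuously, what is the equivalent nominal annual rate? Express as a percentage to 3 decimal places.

1.686%

Continuous: nominal r satisfies e^r − 1 = 0.0170.
r = ln(1 + 0.0170) = ln(1.0170) = 0.016857 = 1.686%.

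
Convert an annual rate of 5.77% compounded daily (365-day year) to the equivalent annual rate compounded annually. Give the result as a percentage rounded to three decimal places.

5.939%

EAR = (1 + 0.0577/365)^365 − 1 = 0.059392.
Compounded annually, the equivalent nominal rate is the EAR itself: 5.939%.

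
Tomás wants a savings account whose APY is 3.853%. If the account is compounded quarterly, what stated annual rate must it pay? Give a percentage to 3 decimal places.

3.799%

(1 + r/4)^4 − 1 = 0.03853, so 1 + r/4 = 1.03853^(1/4).
r/4 = 0.009496, so r = 0.037985 = 3.799%.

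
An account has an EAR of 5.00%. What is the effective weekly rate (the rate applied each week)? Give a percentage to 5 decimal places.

0.09387%

The per-week rate i satisfies (1 + i)^52 = 1 + 0.0500.
i = 1.0500^(1/52) − 1 = 0.0009387 = 0.09387%.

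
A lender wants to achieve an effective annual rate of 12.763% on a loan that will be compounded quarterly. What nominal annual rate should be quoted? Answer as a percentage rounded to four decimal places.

12.1940%

(1 + r/4)^4 − 1 = 0.12763, so 1 + r/4 = 1.12763^(1/4).
r/4 = 0.030485, so r = 0.121940 = 12.1940%.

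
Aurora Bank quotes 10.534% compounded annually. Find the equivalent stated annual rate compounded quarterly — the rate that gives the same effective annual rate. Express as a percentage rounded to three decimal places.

10.142%

Compounded annually, EAR = nominal = 0.105340.
Solve (1 + r/4)^4 = 1.105340: r/4 = 1.105340^(1/4) − 1 = 0.025354, so r = 0.101417 = 10.142%.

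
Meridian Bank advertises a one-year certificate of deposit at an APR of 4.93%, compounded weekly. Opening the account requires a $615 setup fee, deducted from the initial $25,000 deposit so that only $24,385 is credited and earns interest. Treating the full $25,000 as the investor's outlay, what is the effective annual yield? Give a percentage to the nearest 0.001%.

2.467%

Value after one year: 24,385 × (1 + 0.0493/52)^52 = 24,385 × 1.050511 = $25,616.71.
Effective yield on the $25,000 outlay: 25,616.71 / 25,000 − 1 = 0.024668 = 2.467%.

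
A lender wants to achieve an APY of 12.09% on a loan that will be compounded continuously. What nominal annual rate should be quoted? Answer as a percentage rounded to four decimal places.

11.4132%

Continuous: nominal r satisfies e^r − 1 = 0.1209.
r = ln(1 + 0.1209) = ln(1.1209) = 0.114132 = 11.4132%.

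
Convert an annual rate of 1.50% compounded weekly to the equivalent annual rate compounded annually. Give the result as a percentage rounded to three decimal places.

EAR = (1 + 0.0150/52)^52 − 1 = 0.015111.
Compounded annually, the equivalent nominal rate is the EAR itself: 1.511%.

1.511%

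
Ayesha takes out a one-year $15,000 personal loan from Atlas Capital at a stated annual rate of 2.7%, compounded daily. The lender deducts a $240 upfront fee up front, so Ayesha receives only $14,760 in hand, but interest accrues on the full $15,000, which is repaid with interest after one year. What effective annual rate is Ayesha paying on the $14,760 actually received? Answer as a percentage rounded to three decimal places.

4.407%

Amount owed after one year: 15,000 × (1 + 0.027/365)^365 = 15,000 × 1.027367 = $15,410.50.
Effective rate on net proceeds: 15,410.50 / 14,760 − 1 = 0.044072 = 4.407%.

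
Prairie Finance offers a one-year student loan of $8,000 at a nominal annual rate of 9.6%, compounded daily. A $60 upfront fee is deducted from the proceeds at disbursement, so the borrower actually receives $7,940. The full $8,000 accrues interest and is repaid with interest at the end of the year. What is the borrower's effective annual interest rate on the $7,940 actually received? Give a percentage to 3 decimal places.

10.906%

Amount owed after one year: 8,000 × (1 + 0.096/365)^365 = 8,000 × 1.100745 = $8,805.96.
Effective rate on net proceeds: 8,805.96 / 7,940 − 1 = 0.109063 = 10.906%.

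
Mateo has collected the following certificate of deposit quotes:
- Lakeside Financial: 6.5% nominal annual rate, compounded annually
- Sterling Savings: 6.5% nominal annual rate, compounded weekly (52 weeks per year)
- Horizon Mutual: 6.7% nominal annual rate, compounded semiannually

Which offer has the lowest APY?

Lakeside Financial

Lakeside Financial: compounded annually, EAR = 6.500%
Sterling Savings: (1 + 0.065/52)^52 − 1 = 6.712%
Horizon Mutual: (1 + 0.067/2)^2 − 1 = 6.812%
The lowest effective annual rate is Lakeside Financial at 6.500%.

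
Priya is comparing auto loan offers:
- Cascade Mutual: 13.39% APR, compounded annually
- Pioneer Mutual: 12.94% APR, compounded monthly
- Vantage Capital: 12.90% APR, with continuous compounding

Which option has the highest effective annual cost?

Cascade Mutual: compounded annually, EAR = 13.390%
Pioneer Mutual: (1 + 0.1294/12)^12 − 1 = 13.736%
Vantage Capital: e^0.1290 − 1 = 13.769%
The highest effective annual rate is Vantage Capital at 13.769%.

Vantage Capital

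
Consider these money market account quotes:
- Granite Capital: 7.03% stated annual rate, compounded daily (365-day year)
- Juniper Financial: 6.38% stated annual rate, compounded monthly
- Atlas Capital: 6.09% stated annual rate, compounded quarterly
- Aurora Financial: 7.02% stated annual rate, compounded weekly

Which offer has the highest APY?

Granite Capital

Granite Capital: (1 + 0.0703/365)^365 − 1 = 7.282%
Juniper Financial: (1 + 0.0638/12)^12 − 1 = 6.570%
Atlas Capital: (1 + 0.0609/4)^4 − 1 = 6.230%
Aurora Financial: (1 + 0.0702/52)^52 − 1 = 7.267%
The highest effective annual rate is Granite Capital at 7.282%.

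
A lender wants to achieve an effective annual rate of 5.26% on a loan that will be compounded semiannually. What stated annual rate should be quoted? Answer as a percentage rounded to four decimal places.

5.1926%

(1 + r/2)^2 − 1 = 0.0526, so 1 + r/2 = 1.0526^(1/2).
r/2 = 0.025963, so r = 0.051926 = 5.1926%.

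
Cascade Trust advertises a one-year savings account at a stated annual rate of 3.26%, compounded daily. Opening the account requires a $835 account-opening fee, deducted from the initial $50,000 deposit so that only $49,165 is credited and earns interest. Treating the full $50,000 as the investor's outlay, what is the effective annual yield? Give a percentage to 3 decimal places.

Value after one year: 49,165 × (1 + 0.0326/365)^365 = 49,165 × 1.033136 = $50,794.12.
Effective yield on the $50,000 outlay: 50,794.12 / 50,000 − 1 = 0.015882 = 1.588%.

1.588%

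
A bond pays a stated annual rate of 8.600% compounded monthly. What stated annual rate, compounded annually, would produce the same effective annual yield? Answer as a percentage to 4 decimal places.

8.9472%

EAR = (1 + 0.08600/12)^12 − 1 = 0.089472.
Compounded annually, the equivalent nominal rate is the EAR itself: 8.9472%.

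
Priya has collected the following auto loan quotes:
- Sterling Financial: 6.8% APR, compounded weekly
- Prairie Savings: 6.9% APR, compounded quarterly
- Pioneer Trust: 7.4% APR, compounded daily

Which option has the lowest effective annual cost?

Sterling Financial

Sterling Financial: (1 + 0.068/52)^52 − 1 = 7.032%
Prairie Savings: (1 + 0.069/4)^4 − 1 = 7.081%
Pioneer Trust: (1 + 0.074/365)^365 − 1 = 7.680%
The lowest effective annual rate is Sterling Financial at 7.032%.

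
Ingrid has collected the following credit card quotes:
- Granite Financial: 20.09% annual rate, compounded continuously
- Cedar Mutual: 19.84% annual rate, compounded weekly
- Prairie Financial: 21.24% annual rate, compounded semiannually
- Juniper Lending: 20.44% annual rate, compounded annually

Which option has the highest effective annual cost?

Prairie Financial

Granite Financial: e^0.2009 − 1 = 22.250%
Cedar Mutual: (1 + 0.1984/52)^52 − 1 = 21.899%
Prairie Financial: (1 + 0.2124/2)^2 − 1 = 22.368%
Juniper Lending: compounded annually, EAR = 20.440%
The highest effective annual rate is Prairie Financial at 22.368%.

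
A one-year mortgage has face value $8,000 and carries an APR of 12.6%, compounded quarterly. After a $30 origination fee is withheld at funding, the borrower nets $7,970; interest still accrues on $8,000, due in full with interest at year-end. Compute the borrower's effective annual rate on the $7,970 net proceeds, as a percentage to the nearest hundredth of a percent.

13.63%

Amount owed after one year: 8,000 × (1 + 0.126/4)^4 = 8,000 × 1.132080 = $9,056.64.
Effective rate on net proceeds: 9,056.64 / 7,970 − 1 = 0.136341 = 13.63%.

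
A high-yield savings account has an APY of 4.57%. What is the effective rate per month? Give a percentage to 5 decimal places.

The per-month rate i satisfies (1 + i)^12 = 1 + 0.0457.
i = 1.0457^(1/12) − 1 = 0.0037308 = 0.37308%.

0.37308%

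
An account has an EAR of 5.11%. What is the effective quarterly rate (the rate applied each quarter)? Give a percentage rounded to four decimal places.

The per-quarter rate i satisfies (1 + i)^4 = 1 + 0.0511.
i = 1.0511^(1/4) − 1 = 0.0125372 = 1.2537%.

1.2537%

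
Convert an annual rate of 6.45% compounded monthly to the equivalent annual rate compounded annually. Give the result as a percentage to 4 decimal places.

EAR = (1 + 0.0645/12)^12 − 1 = 0.066441.
Compounded annually, the equivalent nominal rate is the EAR itself: 6.6441%.

6.6441%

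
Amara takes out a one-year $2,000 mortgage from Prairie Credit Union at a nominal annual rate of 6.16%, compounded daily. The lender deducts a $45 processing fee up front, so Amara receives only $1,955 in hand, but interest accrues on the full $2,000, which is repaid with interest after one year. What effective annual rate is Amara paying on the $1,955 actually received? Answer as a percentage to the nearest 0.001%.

8.801%

Amount owed after one year: 2,000 × (1 + 0.0616/365)^365 = 2,000 × 1.063531 = $2,127.06.
Effective rate on net proceeds: 2,127.06 / 1,955 − 1 = 0.088012 = 8.801%.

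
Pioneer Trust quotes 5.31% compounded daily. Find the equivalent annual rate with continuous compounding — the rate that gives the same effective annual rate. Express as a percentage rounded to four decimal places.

5.3096%

EAR = (1 + 0.0531/365)^365 − 1 = 0.054531.
Equivalent continuous rate: r = ln(1 + 0.054531) = 0.053096 = 5.3096%.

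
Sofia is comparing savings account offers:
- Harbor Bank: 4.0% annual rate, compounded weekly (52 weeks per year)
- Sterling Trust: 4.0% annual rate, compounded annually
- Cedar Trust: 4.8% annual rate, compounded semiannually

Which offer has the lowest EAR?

Harbor Bank: (1 + 0.040/52)^52 − 1 = 4.079%
Sterling Trust: compounded annually, EAR = 4.000%
Cedar Trust: (1 + 0.048/2)^2 − 1 = 4.858%
The lowest effective annual rate is Sterling Trust at 4.000%.

Sterling Trust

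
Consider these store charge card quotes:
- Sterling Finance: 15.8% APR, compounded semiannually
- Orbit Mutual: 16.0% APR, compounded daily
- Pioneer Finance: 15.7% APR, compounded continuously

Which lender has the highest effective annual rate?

Sterling Finance: (1 + 0.158/2)^2 − 1 = 16.424%
Orbit Mutual: (1 + 0.160/365)^365 − 1 = 17.347%
Pioneer Finance: e^0.157 − 1 = 17.000%
The highest effective annual rate is Orbit Mutual at 17.347%.

Orbit Mutual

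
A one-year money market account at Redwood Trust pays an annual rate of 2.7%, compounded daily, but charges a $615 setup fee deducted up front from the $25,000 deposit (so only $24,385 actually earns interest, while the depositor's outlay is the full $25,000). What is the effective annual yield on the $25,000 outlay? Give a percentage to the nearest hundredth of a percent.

Value after one year: 24,385 × (1 + 0.027/365)^365 = 24,385 × 1.027367 = $25,052.34.
Effective yield on the $25,000 outlay: 25,052.34 / 25,000 − 1 = 0.002094 = 0.21%.

0.21%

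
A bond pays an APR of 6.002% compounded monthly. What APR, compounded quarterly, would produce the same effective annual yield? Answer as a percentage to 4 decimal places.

EAR = (1 + 0.06002/12)^12 − 1 = 0.061699.
Solve (1 + r/4)^4 = 1.061699: r/4 = 1.061699^(1/4) − 1 = 0.015080, so r = 0.060321 = 6.0321%.

6.0321%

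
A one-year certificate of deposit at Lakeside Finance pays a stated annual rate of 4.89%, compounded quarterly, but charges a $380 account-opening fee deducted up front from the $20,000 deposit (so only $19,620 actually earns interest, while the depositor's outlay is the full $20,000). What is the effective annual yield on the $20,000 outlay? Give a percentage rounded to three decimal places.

2.986%

Value after one year: 19,620 × (1 + 0.0489/4)^4 = 19,620 × 1.049804 = $20,597.16.
Effective yield on the $20,000 outlay: 20,597.16 / 20,000 − 1 = 0.029858 = 2.986%.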